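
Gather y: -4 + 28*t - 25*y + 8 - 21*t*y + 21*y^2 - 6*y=28*t + 21*y^2 + y*(-21*t - 31) + 4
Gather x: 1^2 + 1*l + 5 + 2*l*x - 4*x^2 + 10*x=l - 4*x^2 + x*(2*l + 10) + 6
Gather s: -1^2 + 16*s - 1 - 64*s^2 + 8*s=-64*s^2 + 24*s - 2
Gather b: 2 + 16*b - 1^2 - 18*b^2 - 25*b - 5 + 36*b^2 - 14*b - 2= 18*b^2 - 23*b - 6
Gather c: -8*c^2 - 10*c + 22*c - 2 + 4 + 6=-8*c^2 + 12*c + 8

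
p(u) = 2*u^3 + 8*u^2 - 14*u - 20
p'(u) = 6*u^2 + 16*u - 14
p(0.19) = -22.36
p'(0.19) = -10.74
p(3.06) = 69.37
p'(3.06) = 91.14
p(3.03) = 66.66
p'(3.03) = 89.57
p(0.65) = -25.17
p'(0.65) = -1.06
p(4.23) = 215.30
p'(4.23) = 161.04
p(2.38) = 18.96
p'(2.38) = 58.07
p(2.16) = 7.24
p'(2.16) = 48.55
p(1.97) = -1.24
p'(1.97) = 40.81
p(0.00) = -20.00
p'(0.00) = -14.00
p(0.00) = -20.00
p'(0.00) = -14.00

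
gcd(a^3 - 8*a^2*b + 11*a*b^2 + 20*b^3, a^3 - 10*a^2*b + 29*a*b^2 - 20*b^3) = a^2 - 9*a*b + 20*b^2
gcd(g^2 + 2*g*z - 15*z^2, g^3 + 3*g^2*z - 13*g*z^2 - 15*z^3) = -g^2 - 2*g*z + 15*z^2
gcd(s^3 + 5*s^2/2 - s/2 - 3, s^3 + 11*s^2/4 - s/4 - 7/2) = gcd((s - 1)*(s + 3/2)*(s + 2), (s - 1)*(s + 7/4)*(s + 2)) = s^2 + s - 2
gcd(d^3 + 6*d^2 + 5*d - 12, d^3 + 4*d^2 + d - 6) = d^2 + 2*d - 3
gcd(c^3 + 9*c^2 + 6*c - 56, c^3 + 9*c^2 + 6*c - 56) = c^3 + 9*c^2 + 6*c - 56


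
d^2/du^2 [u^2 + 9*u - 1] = 2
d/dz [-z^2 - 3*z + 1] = -2*z - 3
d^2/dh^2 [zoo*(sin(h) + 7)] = zoo*sin(h)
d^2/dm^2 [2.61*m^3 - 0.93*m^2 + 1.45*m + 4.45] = 15.66*m - 1.86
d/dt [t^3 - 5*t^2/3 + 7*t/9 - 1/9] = 3*t^2 - 10*t/3 + 7/9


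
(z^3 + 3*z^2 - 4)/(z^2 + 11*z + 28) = (z^3 + 3*z^2 - 4)/(z^2 + 11*z + 28)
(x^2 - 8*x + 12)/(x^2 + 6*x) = (x^2 - 8*x + 12)/(x*(x + 6))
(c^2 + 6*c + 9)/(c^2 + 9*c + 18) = (c + 3)/(c + 6)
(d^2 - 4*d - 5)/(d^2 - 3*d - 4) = (d - 5)/(d - 4)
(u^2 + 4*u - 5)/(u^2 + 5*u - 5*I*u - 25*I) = (u - 1)/(u - 5*I)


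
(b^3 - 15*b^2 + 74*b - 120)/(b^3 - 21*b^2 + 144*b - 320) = (b^2 - 10*b + 24)/(b^2 - 16*b + 64)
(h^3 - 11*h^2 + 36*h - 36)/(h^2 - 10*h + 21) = (h^2 - 8*h + 12)/(h - 7)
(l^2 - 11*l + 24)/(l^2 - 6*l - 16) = (l - 3)/(l + 2)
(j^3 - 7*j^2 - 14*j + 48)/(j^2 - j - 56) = (j^2 + j - 6)/(j + 7)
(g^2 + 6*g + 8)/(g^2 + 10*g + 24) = (g + 2)/(g + 6)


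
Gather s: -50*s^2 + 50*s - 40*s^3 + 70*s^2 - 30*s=-40*s^3 + 20*s^2 + 20*s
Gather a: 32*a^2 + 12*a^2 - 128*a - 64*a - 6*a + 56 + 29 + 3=44*a^2 - 198*a + 88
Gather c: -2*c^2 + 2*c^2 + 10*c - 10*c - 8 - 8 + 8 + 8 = 0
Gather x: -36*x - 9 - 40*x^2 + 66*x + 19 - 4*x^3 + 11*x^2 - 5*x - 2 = -4*x^3 - 29*x^2 + 25*x + 8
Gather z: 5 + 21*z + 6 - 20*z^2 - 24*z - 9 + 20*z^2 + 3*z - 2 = 0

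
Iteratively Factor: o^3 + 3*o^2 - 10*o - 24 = (o + 2)*(o^2 + o - 12) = (o + 2)*(o + 4)*(o - 3)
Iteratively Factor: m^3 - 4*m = (m + 2)*(m^2 - 2*m) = (m - 2)*(m + 2)*(m)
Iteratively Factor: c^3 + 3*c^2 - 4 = (c - 1)*(c^2 + 4*c + 4) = (c - 1)*(c + 2)*(c + 2)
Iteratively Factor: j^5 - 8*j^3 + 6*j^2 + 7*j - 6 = (j + 3)*(j^4 - 3*j^3 + j^2 + 3*j - 2) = (j - 1)*(j + 3)*(j^3 - 2*j^2 - j + 2) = (j - 2)*(j - 1)*(j + 3)*(j^2 - 1) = (j - 2)*(j - 1)*(j + 1)*(j + 3)*(j - 1)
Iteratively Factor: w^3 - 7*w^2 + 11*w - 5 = (w - 5)*(w^2 - 2*w + 1) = (w - 5)*(w - 1)*(w - 1)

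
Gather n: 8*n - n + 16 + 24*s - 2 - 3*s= 7*n + 21*s + 14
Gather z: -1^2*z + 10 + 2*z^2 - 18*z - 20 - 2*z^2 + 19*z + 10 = 0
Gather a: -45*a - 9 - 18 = -45*a - 27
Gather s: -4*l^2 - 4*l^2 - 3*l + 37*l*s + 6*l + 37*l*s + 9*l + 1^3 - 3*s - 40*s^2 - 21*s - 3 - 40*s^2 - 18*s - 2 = -8*l^2 + 12*l - 80*s^2 + s*(74*l - 42) - 4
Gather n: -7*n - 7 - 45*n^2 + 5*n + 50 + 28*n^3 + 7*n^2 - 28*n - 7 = 28*n^3 - 38*n^2 - 30*n + 36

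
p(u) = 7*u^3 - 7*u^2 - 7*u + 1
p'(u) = 21*u^2 - 14*u - 7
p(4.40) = 430.97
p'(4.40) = 337.96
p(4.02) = 314.49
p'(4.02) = 276.09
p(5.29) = 804.33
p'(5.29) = 506.61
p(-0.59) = 1.26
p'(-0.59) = 8.57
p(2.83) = 83.78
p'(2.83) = 121.57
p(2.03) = 16.50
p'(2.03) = 51.12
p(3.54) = 199.03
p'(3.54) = 206.60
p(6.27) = 1407.36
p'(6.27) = 730.79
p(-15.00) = -25094.00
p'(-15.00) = 4928.00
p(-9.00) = -5606.00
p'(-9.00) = 1820.00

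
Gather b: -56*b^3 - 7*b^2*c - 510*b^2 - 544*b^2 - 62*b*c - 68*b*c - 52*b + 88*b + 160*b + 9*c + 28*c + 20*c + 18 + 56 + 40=-56*b^3 + b^2*(-7*c - 1054) + b*(196 - 130*c) + 57*c + 114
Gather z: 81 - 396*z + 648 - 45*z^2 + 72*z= -45*z^2 - 324*z + 729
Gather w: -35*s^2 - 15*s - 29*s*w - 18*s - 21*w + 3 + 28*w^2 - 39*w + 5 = -35*s^2 - 33*s + 28*w^2 + w*(-29*s - 60) + 8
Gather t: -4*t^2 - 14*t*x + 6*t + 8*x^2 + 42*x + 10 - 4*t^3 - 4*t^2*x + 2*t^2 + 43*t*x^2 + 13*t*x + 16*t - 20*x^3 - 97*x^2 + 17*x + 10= -4*t^3 + t^2*(-4*x - 2) + t*(43*x^2 - x + 22) - 20*x^3 - 89*x^2 + 59*x + 20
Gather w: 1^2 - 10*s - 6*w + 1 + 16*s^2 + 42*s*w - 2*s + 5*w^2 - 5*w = 16*s^2 - 12*s + 5*w^2 + w*(42*s - 11) + 2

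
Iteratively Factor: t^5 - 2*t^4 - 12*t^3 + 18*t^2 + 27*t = (t)*(t^4 - 2*t^3 - 12*t^2 + 18*t + 27) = t*(t - 3)*(t^3 + t^2 - 9*t - 9) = t*(t - 3)*(t + 1)*(t^2 - 9) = t*(t - 3)^2*(t + 1)*(t + 3)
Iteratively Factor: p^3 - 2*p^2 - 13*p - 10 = (p + 1)*(p^2 - 3*p - 10) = (p + 1)*(p + 2)*(p - 5)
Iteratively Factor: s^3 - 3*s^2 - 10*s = (s + 2)*(s^2 - 5*s) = (s - 5)*(s + 2)*(s)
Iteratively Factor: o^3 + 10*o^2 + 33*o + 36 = (o + 3)*(o^2 + 7*o + 12) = (o + 3)*(o + 4)*(o + 3)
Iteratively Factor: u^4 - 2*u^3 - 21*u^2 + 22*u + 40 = (u - 5)*(u^3 + 3*u^2 - 6*u - 8) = (u - 5)*(u + 1)*(u^2 + 2*u - 8) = (u - 5)*(u + 1)*(u + 4)*(u - 2)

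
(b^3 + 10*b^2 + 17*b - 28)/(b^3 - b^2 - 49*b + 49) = (b + 4)/(b - 7)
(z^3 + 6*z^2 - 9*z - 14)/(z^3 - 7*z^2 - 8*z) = (z^2 + 5*z - 14)/(z*(z - 8))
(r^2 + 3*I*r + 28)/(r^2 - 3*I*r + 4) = (r + 7*I)/(r + I)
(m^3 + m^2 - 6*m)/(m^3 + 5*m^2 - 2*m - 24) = m/(m + 4)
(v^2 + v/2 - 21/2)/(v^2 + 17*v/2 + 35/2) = (v - 3)/(v + 5)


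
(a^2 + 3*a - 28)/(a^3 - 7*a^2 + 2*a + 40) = (a + 7)/(a^2 - 3*a - 10)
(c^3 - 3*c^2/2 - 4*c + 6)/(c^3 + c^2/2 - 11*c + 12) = (c + 2)/(c + 4)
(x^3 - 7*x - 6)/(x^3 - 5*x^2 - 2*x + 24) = (x + 1)/(x - 4)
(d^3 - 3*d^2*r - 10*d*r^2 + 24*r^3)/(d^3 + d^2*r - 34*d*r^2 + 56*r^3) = (d + 3*r)/(d + 7*r)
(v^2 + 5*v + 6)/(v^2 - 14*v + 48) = (v^2 + 5*v + 6)/(v^2 - 14*v + 48)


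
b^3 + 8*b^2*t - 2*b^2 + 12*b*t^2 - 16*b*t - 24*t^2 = (b - 2)*(b + 2*t)*(b + 6*t)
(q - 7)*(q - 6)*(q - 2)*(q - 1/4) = q^4 - 61*q^3/4 + 287*q^2/4 - 101*q + 21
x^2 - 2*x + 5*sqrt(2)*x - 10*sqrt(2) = (x - 2)*(x + 5*sqrt(2))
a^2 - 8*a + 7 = (a - 7)*(a - 1)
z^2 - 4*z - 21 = (z - 7)*(z + 3)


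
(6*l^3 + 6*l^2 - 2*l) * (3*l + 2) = 18*l^4 + 30*l^3 + 6*l^2 - 4*l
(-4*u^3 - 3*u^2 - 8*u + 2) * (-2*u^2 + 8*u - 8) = 8*u^5 - 26*u^4 + 24*u^3 - 44*u^2 + 80*u - 16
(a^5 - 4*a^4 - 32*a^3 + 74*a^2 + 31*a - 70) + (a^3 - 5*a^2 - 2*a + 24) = a^5 - 4*a^4 - 31*a^3 + 69*a^2 + 29*a - 46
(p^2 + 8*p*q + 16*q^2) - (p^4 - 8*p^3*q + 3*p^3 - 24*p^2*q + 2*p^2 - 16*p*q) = -p^4 + 8*p^3*q - 3*p^3 + 24*p^2*q - p^2 + 24*p*q + 16*q^2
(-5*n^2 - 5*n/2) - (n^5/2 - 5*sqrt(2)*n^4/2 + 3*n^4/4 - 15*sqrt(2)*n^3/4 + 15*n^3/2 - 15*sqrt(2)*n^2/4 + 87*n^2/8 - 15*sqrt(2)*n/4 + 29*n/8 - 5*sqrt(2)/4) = -n^5/2 - 3*n^4/4 + 5*sqrt(2)*n^4/2 - 15*n^3/2 + 15*sqrt(2)*n^3/4 - 127*n^2/8 + 15*sqrt(2)*n^2/4 - 49*n/8 + 15*sqrt(2)*n/4 + 5*sqrt(2)/4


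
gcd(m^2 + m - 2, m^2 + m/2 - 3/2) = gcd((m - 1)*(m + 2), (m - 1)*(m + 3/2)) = m - 1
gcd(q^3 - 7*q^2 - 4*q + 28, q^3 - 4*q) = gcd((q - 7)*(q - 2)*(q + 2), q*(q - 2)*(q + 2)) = q^2 - 4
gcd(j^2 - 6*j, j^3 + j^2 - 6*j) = j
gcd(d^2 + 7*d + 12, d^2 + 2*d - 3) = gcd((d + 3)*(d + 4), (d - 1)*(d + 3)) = d + 3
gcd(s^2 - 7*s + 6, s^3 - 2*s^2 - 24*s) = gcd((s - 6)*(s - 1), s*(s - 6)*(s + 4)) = s - 6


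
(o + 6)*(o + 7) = o^2 + 13*o + 42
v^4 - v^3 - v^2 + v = v*(v - 1)^2*(v + 1)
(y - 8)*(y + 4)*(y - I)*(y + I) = y^4 - 4*y^3 - 31*y^2 - 4*y - 32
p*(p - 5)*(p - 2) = p^3 - 7*p^2 + 10*p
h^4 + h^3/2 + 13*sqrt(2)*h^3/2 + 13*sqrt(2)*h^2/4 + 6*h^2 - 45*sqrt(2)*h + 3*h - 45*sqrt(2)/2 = (h + 1/2)*(h - 3*sqrt(2)/2)*(h + 3*sqrt(2))*(h + 5*sqrt(2))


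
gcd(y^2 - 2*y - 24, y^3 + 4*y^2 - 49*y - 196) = y + 4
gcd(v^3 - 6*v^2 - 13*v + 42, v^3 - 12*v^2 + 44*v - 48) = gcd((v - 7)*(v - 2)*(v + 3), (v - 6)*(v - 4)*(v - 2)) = v - 2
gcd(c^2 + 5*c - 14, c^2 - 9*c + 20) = 1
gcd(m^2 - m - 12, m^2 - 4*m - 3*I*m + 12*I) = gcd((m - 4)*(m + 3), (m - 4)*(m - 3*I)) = m - 4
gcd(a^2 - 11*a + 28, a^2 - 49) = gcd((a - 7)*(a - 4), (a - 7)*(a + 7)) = a - 7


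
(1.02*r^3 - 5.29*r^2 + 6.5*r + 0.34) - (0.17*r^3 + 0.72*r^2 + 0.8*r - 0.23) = 0.85*r^3 - 6.01*r^2 + 5.7*r + 0.57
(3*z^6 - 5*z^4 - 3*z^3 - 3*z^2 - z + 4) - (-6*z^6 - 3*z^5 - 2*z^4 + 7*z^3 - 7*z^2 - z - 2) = 9*z^6 + 3*z^5 - 3*z^4 - 10*z^3 + 4*z^2 + 6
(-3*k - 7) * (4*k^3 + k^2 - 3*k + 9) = -12*k^4 - 31*k^3 + 2*k^2 - 6*k - 63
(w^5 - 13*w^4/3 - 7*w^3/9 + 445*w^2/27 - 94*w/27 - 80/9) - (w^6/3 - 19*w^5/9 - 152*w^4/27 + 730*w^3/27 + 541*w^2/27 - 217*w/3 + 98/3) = -w^6/3 + 28*w^5/9 + 35*w^4/27 - 751*w^3/27 - 32*w^2/9 + 1859*w/27 - 374/9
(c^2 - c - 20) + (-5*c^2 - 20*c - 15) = -4*c^2 - 21*c - 35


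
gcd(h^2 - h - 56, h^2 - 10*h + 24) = 1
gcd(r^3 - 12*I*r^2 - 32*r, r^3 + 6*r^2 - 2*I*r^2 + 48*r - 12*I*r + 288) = r - 8*I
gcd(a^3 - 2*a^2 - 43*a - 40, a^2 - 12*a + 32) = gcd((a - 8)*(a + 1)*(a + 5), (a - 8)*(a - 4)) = a - 8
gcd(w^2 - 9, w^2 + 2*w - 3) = w + 3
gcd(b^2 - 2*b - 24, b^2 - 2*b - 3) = 1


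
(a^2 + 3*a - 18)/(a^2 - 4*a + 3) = (a + 6)/(a - 1)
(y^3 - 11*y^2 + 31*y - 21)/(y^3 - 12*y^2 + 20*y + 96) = (y^3 - 11*y^2 + 31*y - 21)/(y^3 - 12*y^2 + 20*y + 96)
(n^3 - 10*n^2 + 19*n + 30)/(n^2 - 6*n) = n - 4 - 5/n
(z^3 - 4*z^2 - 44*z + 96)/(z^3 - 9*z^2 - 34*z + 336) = (z - 2)/(z - 7)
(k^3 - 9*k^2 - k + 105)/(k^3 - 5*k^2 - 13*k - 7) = (k^2 - 2*k - 15)/(k^2 + 2*k + 1)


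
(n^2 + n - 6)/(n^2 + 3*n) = (n - 2)/n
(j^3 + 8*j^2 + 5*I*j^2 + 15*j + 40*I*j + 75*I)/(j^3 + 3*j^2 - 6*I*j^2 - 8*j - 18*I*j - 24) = (j^2 + 5*j*(1 + I) + 25*I)/(j^2 - 6*I*j - 8)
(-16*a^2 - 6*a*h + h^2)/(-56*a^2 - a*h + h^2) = (2*a + h)/(7*a + h)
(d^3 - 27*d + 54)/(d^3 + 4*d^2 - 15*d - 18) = (d - 3)/(d + 1)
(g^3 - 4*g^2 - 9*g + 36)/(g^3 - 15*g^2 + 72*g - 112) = (g^2 - 9)/(g^2 - 11*g + 28)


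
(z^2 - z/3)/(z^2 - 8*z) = (z - 1/3)/(z - 8)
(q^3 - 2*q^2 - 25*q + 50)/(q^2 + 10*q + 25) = (q^2 - 7*q + 10)/(q + 5)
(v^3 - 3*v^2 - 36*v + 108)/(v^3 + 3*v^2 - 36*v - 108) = (v - 3)/(v + 3)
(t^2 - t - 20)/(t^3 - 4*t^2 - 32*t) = (t - 5)/(t*(t - 8))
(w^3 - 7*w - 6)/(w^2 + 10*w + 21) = (w^3 - 7*w - 6)/(w^2 + 10*w + 21)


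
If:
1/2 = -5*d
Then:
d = -1/10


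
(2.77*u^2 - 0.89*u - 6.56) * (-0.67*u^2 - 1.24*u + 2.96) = -1.8559*u^4 - 2.8385*u^3 + 13.698*u^2 + 5.5*u - 19.4176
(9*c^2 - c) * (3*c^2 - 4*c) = 27*c^4 - 39*c^3 + 4*c^2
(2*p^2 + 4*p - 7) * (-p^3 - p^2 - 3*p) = -2*p^5 - 6*p^4 - 3*p^3 - 5*p^2 + 21*p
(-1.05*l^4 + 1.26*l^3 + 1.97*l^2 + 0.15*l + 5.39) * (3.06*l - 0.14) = -3.213*l^5 + 4.0026*l^4 + 5.8518*l^3 + 0.1832*l^2 + 16.4724*l - 0.7546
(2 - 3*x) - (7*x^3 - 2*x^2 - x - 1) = -7*x^3 + 2*x^2 - 2*x + 3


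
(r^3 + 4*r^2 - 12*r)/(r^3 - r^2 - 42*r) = (r - 2)/(r - 7)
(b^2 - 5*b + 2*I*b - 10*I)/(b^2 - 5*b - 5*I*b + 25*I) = (b + 2*I)/(b - 5*I)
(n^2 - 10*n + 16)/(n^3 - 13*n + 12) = (n^2 - 10*n + 16)/(n^3 - 13*n + 12)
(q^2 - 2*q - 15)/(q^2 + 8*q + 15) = (q - 5)/(q + 5)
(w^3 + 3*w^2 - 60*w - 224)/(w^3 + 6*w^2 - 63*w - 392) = (w + 4)/(w + 7)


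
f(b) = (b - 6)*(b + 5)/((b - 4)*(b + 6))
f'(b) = -(b - 6)*(b + 5)/((b - 4)*(b + 6)^2) + (b - 6)/((b - 4)*(b + 6)) - (b - 6)*(b + 5)/((b - 4)^2*(b + 6)) + (b + 5)/((b - 4)*(b + 6))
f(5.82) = -0.09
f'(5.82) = 0.55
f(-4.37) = 0.48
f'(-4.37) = 0.48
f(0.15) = 1.27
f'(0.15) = 0.15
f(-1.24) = 1.09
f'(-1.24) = 0.12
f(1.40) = 1.53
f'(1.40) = 0.29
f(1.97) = 1.74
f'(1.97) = 0.46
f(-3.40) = 0.78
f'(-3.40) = 0.21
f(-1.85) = 1.02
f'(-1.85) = 0.12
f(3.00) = 2.67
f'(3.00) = 1.81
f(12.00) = 0.71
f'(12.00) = 0.03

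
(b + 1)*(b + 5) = b^2 + 6*b + 5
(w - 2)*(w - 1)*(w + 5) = w^3 + 2*w^2 - 13*w + 10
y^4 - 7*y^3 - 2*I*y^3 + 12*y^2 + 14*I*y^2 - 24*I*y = y*(y - 4)*(y - 3)*(y - 2*I)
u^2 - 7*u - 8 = (u - 8)*(u + 1)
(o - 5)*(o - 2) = o^2 - 7*o + 10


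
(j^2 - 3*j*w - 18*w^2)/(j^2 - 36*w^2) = (j + 3*w)/(j + 6*w)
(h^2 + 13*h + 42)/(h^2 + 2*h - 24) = (h + 7)/(h - 4)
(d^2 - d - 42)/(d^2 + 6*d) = (d - 7)/d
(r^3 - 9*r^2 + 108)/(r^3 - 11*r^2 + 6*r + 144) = (r - 6)/(r - 8)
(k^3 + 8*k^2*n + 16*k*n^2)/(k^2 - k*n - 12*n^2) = k*(k^2 + 8*k*n + 16*n^2)/(k^2 - k*n - 12*n^2)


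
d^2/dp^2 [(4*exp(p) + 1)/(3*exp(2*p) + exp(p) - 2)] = (36*exp(4*p) + 24*exp(3*p) + 153*exp(2*p) + 33*exp(p) + 18)*exp(p)/(27*exp(6*p) + 27*exp(5*p) - 45*exp(4*p) - 35*exp(3*p) + 30*exp(2*p) + 12*exp(p) - 8)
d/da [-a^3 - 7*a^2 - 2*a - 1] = -3*a^2 - 14*a - 2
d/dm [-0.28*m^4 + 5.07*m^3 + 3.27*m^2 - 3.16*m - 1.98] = -1.12*m^3 + 15.21*m^2 + 6.54*m - 3.16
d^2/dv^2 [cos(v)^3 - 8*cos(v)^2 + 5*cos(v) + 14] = -23*cos(v)/4 + 16*cos(2*v) - 9*cos(3*v)/4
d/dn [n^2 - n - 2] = 2*n - 1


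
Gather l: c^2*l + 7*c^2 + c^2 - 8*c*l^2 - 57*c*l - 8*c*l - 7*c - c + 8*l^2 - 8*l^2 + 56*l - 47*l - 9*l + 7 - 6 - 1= 8*c^2 - 8*c*l^2 - 8*c + l*(c^2 - 65*c)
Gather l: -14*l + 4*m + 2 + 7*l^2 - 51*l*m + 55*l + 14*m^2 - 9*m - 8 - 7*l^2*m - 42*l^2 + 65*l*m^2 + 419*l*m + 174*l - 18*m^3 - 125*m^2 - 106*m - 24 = l^2*(-7*m - 35) + l*(65*m^2 + 368*m + 215) - 18*m^3 - 111*m^2 - 111*m - 30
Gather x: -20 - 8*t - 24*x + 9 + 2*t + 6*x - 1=-6*t - 18*x - 12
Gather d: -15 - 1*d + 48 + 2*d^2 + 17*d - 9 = 2*d^2 + 16*d + 24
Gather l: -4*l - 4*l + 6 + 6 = 12 - 8*l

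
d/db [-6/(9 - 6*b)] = -4/(2*b - 3)^2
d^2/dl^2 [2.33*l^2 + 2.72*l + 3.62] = 4.66000000000000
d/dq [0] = 0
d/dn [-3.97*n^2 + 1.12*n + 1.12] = 1.12 - 7.94*n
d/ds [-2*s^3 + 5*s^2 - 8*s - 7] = -6*s^2 + 10*s - 8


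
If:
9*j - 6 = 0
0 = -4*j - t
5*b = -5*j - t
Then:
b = -2/15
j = 2/3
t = -8/3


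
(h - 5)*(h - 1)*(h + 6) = h^3 - 31*h + 30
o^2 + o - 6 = (o - 2)*(o + 3)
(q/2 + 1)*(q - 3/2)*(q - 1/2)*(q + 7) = q^4/2 + 7*q^3/2 - 13*q^2/8 - 85*q/8 + 21/4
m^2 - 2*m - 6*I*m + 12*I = (m - 2)*(m - 6*I)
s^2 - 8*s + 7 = (s - 7)*(s - 1)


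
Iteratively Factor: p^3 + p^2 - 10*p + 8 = (p - 1)*(p^2 + 2*p - 8) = (p - 1)*(p + 4)*(p - 2)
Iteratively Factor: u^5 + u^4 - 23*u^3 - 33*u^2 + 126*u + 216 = (u - 3)*(u^4 + 4*u^3 - 11*u^2 - 66*u - 72) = (u - 3)*(u + 3)*(u^3 + u^2 - 14*u - 24) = (u - 3)*(u + 2)*(u + 3)*(u^2 - u - 12) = (u - 3)*(u + 2)*(u + 3)^2*(u - 4)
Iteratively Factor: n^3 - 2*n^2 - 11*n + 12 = (n - 4)*(n^2 + 2*n - 3) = (n - 4)*(n - 1)*(n + 3)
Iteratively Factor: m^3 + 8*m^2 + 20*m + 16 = (m + 2)*(m^2 + 6*m + 8) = (m + 2)^2*(m + 4)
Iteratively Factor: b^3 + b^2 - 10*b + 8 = (b - 1)*(b^2 + 2*b - 8) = (b - 1)*(b + 4)*(b - 2)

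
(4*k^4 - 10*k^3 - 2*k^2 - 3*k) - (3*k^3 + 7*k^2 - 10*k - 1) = 4*k^4 - 13*k^3 - 9*k^2 + 7*k + 1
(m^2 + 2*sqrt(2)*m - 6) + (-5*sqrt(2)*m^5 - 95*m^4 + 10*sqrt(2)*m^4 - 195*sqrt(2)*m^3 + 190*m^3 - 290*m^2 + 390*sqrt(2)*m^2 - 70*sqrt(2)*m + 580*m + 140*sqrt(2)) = -5*sqrt(2)*m^5 - 95*m^4 + 10*sqrt(2)*m^4 - 195*sqrt(2)*m^3 + 190*m^3 - 289*m^2 + 390*sqrt(2)*m^2 - 68*sqrt(2)*m + 580*m - 6 + 140*sqrt(2)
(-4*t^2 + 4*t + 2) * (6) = -24*t^2 + 24*t + 12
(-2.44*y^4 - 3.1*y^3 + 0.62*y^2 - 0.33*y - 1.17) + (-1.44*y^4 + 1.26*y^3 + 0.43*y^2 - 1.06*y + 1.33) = -3.88*y^4 - 1.84*y^3 + 1.05*y^2 - 1.39*y + 0.16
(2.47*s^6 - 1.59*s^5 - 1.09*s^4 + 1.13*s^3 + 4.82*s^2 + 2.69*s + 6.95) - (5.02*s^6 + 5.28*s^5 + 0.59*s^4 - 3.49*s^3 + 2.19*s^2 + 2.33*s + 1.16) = -2.55*s^6 - 6.87*s^5 - 1.68*s^4 + 4.62*s^3 + 2.63*s^2 + 0.36*s + 5.79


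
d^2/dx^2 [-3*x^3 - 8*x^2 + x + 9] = -18*x - 16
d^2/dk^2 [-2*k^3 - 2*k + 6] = -12*k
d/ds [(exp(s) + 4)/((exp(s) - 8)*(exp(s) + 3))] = (-exp(2*s) - 8*exp(s) - 4)*exp(s)/(exp(4*s) - 10*exp(3*s) - 23*exp(2*s) + 240*exp(s) + 576)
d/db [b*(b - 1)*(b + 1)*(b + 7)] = 4*b^3 + 21*b^2 - 2*b - 7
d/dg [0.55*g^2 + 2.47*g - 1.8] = 1.1*g + 2.47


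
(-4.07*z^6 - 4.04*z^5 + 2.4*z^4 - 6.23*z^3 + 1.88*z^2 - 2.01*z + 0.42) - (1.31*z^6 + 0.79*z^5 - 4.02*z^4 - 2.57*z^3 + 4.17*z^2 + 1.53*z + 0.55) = -5.38*z^6 - 4.83*z^5 + 6.42*z^4 - 3.66*z^3 - 2.29*z^2 - 3.54*z - 0.13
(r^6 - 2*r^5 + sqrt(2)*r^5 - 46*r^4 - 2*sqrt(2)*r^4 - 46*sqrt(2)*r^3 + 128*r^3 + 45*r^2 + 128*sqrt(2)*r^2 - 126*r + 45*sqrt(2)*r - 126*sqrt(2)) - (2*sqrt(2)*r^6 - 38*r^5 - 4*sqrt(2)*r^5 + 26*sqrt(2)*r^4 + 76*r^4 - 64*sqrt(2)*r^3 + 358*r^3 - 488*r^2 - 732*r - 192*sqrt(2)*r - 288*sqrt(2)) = -2*sqrt(2)*r^6 + r^6 + 5*sqrt(2)*r^5 + 36*r^5 - 122*r^4 - 28*sqrt(2)*r^4 - 230*r^3 + 18*sqrt(2)*r^3 + 128*sqrt(2)*r^2 + 533*r^2 + 237*sqrt(2)*r + 606*r + 162*sqrt(2)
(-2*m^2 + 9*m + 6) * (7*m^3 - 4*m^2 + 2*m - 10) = -14*m^5 + 71*m^4 + 2*m^3 + 14*m^2 - 78*m - 60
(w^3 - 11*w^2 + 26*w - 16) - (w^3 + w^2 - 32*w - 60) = -12*w^2 + 58*w + 44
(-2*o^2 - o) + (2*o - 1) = -2*o^2 + o - 1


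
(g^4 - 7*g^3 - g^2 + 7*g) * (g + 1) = g^5 - 6*g^4 - 8*g^3 + 6*g^2 + 7*g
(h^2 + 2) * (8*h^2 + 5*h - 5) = 8*h^4 + 5*h^3 + 11*h^2 + 10*h - 10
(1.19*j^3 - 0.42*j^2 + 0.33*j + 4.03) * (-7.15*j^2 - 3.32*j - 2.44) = -8.5085*j^5 - 0.9478*j^4 - 3.8687*j^3 - 28.8853*j^2 - 14.1848*j - 9.8332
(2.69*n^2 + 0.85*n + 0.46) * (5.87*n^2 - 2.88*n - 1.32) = 15.7903*n^4 - 2.7577*n^3 - 3.2986*n^2 - 2.4468*n - 0.6072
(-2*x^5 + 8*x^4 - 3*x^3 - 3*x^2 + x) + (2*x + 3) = -2*x^5 + 8*x^4 - 3*x^3 - 3*x^2 + 3*x + 3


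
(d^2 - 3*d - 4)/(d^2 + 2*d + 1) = (d - 4)/(d + 1)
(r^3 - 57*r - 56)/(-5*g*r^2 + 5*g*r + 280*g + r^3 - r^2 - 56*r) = (r + 1)/(-5*g + r)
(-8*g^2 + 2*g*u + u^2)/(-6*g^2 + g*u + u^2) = (4*g + u)/(3*g + u)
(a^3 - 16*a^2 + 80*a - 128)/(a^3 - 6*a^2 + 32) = (a - 8)/(a + 2)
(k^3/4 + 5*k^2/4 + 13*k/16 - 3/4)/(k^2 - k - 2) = (-4*k^3 - 20*k^2 - 13*k + 12)/(16*(-k^2 + k + 2))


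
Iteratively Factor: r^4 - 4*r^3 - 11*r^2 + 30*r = (r)*(r^3 - 4*r^2 - 11*r + 30) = r*(r + 3)*(r^2 - 7*r + 10) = r*(r - 5)*(r + 3)*(r - 2)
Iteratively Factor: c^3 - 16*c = (c)*(c^2 - 16) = c*(c + 4)*(c - 4)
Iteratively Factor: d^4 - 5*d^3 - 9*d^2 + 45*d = (d)*(d^3 - 5*d^2 - 9*d + 45) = d*(d + 3)*(d^2 - 8*d + 15) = d*(d - 3)*(d + 3)*(d - 5)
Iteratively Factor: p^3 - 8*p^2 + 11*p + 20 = (p + 1)*(p^2 - 9*p + 20) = (p - 4)*(p + 1)*(p - 5)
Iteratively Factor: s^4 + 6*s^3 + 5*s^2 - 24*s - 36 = (s - 2)*(s^3 + 8*s^2 + 21*s + 18) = (s - 2)*(s + 3)*(s^2 + 5*s + 6) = (s - 2)*(s + 3)^2*(s + 2)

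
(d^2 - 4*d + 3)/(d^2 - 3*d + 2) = (d - 3)/(d - 2)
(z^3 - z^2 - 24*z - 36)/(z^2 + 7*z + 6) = (z^3 - z^2 - 24*z - 36)/(z^2 + 7*z + 6)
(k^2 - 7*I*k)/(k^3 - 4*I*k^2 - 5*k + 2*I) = k*(k - 7*I)/(k^3 - 4*I*k^2 - 5*k + 2*I)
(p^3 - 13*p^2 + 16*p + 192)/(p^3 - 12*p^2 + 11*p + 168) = (p - 8)/(p - 7)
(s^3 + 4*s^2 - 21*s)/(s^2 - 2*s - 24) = s*(-s^2 - 4*s + 21)/(-s^2 + 2*s + 24)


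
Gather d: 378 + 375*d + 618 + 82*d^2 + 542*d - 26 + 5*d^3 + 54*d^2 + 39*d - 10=5*d^3 + 136*d^2 + 956*d + 960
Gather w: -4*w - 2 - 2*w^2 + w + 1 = -2*w^2 - 3*w - 1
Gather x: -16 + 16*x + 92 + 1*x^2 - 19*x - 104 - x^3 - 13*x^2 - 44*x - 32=-x^3 - 12*x^2 - 47*x - 60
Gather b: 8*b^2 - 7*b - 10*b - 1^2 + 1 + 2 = 8*b^2 - 17*b + 2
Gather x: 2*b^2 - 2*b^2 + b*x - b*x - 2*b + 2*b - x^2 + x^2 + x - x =0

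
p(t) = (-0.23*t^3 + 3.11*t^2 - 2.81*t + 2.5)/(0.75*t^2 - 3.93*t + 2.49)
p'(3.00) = -5.17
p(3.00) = -6.22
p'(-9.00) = -0.36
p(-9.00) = 4.54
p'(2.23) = -2.17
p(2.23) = -3.60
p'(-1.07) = -0.45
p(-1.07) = 1.24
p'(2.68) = -3.52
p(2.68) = -4.85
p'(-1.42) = -0.47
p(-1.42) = 1.40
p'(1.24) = 1.47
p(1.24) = -2.73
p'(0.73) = 13311.43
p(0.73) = 97.07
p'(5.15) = -27.23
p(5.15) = 18.25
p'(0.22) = 1.76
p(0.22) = 1.22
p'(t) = (3.93 - 1.5*t)*(-0.23*t^3 + 3.11*t^2 - 2.81*t + 2.5)/(0.75*t^2 - 3.93*t + 2.49)^2 + (-0.69*t^2 + 6.22*t - 2.81)/(0.75*t^2 - 3.93*t + 2.49)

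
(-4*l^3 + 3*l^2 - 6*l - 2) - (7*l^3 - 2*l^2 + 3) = -11*l^3 + 5*l^2 - 6*l - 5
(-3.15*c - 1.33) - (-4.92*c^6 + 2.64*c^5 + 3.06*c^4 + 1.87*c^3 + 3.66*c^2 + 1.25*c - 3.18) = 4.92*c^6 - 2.64*c^5 - 3.06*c^4 - 1.87*c^3 - 3.66*c^2 - 4.4*c + 1.85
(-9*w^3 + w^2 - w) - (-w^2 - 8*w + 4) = -9*w^3 + 2*w^2 + 7*w - 4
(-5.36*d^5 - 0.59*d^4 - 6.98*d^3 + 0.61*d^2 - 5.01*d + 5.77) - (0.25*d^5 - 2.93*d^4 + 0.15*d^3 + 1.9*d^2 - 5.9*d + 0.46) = -5.61*d^5 + 2.34*d^4 - 7.13*d^3 - 1.29*d^2 + 0.890000000000001*d + 5.31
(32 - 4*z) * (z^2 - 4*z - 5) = -4*z^3 + 48*z^2 - 108*z - 160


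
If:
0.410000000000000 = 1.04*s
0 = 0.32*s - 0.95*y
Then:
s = 0.39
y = 0.13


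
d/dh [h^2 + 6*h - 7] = 2*h + 6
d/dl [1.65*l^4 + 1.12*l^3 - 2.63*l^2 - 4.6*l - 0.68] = 6.6*l^3 + 3.36*l^2 - 5.26*l - 4.6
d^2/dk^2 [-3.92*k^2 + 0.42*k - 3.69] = -7.84000000000000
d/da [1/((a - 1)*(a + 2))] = (-2*a - 1)/(a^4 + 2*a^3 - 3*a^2 - 4*a + 4)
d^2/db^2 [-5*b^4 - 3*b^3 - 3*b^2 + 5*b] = -60*b^2 - 18*b - 6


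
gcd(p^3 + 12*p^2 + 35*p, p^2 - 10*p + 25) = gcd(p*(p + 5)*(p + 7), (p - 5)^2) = 1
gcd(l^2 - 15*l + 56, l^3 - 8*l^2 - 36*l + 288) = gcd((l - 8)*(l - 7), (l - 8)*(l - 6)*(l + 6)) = l - 8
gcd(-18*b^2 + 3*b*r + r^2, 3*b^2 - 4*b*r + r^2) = -3*b + r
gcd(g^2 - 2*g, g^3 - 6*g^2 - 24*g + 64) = g - 2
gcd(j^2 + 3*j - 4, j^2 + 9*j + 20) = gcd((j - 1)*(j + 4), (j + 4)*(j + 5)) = j + 4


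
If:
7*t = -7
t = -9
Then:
No Solution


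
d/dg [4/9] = 0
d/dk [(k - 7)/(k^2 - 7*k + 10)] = (k^2 - 7*k - (k - 7)*(2*k - 7) + 10)/(k^2 - 7*k + 10)^2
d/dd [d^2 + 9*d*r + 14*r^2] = 2*d + 9*r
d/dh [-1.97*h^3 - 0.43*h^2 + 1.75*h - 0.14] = -5.91*h^2 - 0.86*h + 1.75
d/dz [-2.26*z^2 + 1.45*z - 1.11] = 1.45 - 4.52*z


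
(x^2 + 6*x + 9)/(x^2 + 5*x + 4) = (x^2 + 6*x + 9)/(x^2 + 5*x + 4)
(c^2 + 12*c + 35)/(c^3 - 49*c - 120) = (c + 7)/(c^2 - 5*c - 24)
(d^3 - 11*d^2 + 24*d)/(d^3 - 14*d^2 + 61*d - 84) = d*(d - 8)/(d^2 - 11*d + 28)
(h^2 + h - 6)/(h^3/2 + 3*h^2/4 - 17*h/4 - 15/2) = 4*(h^2 + h - 6)/(2*h^3 + 3*h^2 - 17*h - 30)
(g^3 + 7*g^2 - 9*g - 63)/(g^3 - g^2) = (g^3 + 7*g^2 - 9*g - 63)/(g^2*(g - 1))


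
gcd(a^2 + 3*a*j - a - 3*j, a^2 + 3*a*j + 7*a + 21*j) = a + 3*j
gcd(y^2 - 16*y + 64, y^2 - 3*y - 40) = y - 8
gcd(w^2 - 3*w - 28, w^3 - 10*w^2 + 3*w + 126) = w - 7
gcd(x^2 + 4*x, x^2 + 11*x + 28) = x + 4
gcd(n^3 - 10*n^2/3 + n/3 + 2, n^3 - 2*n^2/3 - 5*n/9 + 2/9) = n^2 - n/3 - 2/3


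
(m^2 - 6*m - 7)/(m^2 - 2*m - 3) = (m - 7)/(m - 3)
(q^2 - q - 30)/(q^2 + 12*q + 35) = (q - 6)/(q + 7)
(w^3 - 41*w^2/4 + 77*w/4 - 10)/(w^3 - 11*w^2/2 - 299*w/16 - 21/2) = 4*(4*w^2 - 9*w + 5)/(16*w^2 + 40*w + 21)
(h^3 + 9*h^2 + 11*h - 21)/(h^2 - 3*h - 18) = (h^2 + 6*h - 7)/(h - 6)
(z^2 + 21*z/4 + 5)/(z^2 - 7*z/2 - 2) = (4*z^2 + 21*z + 20)/(2*(2*z^2 - 7*z - 4))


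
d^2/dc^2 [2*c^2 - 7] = 4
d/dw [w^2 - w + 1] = 2*w - 1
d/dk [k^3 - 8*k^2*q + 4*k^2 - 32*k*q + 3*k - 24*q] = 3*k^2 - 16*k*q + 8*k - 32*q + 3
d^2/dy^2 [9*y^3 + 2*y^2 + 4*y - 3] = 54*y + 4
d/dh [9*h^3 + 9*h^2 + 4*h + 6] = 27*h^2 + 18*h + 4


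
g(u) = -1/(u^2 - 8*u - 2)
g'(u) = -(8 - 2*u)/(u^2 - 8*u - 2)^2 = 2*(u - 4)/(-u^2 + 8*u + 2)^2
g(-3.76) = -0.02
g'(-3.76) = -0.01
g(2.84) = 0.06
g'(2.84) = -0.01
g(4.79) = 0.06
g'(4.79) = 0.01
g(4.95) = 0.06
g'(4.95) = 0.01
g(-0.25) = -16.00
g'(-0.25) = -2176.00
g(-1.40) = -0.09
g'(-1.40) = -0.09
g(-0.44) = -0.58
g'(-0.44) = -3.02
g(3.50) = 0.06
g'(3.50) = -0.00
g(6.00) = 0.07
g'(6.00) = 0.02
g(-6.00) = -0.01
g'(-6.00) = 0.00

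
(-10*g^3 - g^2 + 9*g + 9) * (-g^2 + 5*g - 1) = 10*g^5 - 49*g^4 - 4*g^3 + 37*g^2 + 36*g - 9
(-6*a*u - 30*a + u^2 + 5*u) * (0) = 0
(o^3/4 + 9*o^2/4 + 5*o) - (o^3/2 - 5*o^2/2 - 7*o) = -o^3/4 + 19*o^2/4 + 12*o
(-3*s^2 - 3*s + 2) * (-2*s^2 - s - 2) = 6*s^4 + 9*s^3 + 5*s^2 + 4*s - 4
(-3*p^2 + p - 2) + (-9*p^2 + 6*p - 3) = -12*p^2 + 7*p - 5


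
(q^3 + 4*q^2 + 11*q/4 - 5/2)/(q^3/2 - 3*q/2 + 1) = (4*q^2 + 8*q - 5)/(2*(q^2 - 2*q + 1))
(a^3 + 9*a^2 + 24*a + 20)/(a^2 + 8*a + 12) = (a^2 + 7*a + 10)/(a + 6)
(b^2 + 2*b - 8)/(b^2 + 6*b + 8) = (b - 2)/(b + 2)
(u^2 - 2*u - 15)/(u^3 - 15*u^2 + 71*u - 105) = (u + 3)/(u^2 - 10*u + 21)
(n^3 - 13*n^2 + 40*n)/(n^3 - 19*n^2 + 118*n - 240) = n/(n - 6)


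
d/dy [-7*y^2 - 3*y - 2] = -14*y - 3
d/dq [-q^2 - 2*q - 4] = -2*q - 2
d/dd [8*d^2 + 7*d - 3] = 16*d + 7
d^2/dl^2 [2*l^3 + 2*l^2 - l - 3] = 12*l + 4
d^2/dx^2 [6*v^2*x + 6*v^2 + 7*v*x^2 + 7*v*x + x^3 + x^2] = 14*v + 6*x + 2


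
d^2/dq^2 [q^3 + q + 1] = 6*q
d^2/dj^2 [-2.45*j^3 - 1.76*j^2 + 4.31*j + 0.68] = -14.7*j - 3.52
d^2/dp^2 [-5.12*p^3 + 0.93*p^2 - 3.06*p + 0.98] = 1.86 - 30.72*p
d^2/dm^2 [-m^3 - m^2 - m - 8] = -6*m - 2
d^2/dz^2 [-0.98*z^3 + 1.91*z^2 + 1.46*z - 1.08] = 3.82 - 5.88*z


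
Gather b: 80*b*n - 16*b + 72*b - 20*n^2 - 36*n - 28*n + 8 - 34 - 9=b*(80*n + 56) - 20*n^2 - 64*n - 35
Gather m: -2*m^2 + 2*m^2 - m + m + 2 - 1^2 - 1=0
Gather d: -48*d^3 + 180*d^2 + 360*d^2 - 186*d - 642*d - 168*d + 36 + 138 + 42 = -48*d^3 + 540*d^2 - 996*d + 216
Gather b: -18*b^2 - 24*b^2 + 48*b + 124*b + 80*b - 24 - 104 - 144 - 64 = -42*b^2 + 252*b - 336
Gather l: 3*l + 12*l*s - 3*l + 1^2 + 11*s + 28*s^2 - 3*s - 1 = 12*l*s + 28*s^2 + 8*s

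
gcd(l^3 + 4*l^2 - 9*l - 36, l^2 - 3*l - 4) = 1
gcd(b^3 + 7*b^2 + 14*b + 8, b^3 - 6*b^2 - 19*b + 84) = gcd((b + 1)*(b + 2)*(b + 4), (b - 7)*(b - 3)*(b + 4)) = b + 4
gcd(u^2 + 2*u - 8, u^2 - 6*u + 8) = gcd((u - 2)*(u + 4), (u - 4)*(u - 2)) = u - 2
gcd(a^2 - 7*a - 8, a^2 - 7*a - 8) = a^2 - 7*a - 8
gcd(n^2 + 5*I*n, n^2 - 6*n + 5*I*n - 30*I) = n + 5*I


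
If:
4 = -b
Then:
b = -4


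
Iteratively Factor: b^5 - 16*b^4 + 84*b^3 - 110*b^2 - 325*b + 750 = (b - 5)*(b^4 - 11*b^3 + 29*b^2 + 35*b - 150) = (b - 5)*(b - 3)*(b^3 - 8*b^2 + 5*b + 50) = (b - 5)^2*(b - 3)*(b^2 - 3*b - 10) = (b - 5)^2*(b - 3)*(b + 2)*(b - 5)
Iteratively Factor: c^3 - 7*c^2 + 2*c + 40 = (c - 5)*(c^2 - 2*c - 8) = (c - 5)*(c - 4)*(c + 2)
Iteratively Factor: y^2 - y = (y)*(y - 1)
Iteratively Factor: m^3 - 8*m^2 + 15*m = (m)*(m^2 - 8*m + 15) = m*(m - 5)*(m - 3)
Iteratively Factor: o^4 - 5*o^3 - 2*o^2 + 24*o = (o + 2)*(o^3 - 7*o^2 + 12*o) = (o - 4)*(o + 2)*(o^2 - 3*o) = o*(o - 4)*(o + 2)*(o - 3)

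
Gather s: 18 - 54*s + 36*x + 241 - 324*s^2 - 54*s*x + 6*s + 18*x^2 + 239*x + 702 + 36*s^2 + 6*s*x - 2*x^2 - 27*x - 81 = -288*s^2 + s*(-48*x - 48) + 16*x^2 + 248*x + 880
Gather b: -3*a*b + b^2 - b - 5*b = b^2 + b*(-3*a - 6)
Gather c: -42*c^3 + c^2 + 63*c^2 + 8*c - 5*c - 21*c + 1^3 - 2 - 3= -42*c^3 + 64*c^2 - 18*c - 4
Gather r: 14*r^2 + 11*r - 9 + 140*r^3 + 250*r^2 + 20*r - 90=140*r^3 + 264*r^2 + 31*r - 99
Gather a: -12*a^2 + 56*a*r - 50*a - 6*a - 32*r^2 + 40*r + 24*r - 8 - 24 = -12*a^2 + a*(56*r - 56) - 32*r^2 + 64*r - 32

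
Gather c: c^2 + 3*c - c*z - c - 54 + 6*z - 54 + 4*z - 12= c^2 + c*(2 - z) + 10*z - 120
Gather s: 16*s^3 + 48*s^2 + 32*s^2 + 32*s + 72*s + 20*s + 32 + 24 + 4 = 16*s^3 + 80*s^2 + 124*s + 60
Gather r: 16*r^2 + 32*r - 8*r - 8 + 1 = 16*r^2 + 24*r - 7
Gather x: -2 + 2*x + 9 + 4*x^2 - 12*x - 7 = 4*x^2 - 10*x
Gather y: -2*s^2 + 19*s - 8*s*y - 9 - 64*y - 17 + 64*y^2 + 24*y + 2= -2*s^2 + 19*s + 64*y^2 + y*(-8*s - 40) - 24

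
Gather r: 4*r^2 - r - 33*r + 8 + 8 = 4*r^2 - 34*r + 16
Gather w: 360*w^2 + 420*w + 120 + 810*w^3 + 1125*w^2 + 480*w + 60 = 810*w^3 + 1485*w^2 + 900*w + 180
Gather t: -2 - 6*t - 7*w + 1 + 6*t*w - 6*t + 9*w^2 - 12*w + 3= t*(6*w - 12) + 9*w^2 - 19*w + 2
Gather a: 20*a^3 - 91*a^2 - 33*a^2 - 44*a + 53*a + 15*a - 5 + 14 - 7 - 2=20*a^3 - 124*a^2 + 24*a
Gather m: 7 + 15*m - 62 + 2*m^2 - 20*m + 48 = 2*m^2 - 5*m - 7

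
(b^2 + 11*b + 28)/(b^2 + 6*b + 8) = (b + 7)/(b + 2)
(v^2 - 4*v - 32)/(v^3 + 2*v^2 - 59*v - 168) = (v + 4)/(v^2 + 10*v + 21)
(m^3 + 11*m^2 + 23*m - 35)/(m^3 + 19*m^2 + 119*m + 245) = (m - 1)/(m + 7)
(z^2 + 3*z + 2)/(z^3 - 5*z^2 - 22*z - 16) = 1/(z - 8)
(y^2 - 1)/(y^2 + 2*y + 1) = (y - 1)/(y + 1)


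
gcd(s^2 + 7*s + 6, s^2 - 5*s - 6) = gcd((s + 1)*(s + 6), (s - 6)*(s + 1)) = s + 1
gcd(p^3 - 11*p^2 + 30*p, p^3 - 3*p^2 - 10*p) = p^2 - 5*p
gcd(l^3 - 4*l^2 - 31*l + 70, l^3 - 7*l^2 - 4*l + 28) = l^2 - 9*l + 14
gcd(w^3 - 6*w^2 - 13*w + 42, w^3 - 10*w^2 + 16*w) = w - 2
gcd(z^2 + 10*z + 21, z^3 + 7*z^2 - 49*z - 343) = z + 7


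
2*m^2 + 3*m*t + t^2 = (m + t)*(2*m + t)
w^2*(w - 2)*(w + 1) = w^4 - w^3 - 2*w^2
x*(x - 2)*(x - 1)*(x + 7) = x^4 + 4*x^3 - 19*x^2 + 14*x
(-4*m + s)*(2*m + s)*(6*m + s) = -48*m^3 - 20*m^2*s + 4*m*s^2 + s^3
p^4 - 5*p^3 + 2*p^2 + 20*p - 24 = (p - 3)*(p - 2)^2*(p + 2)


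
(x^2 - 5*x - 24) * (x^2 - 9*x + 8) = x^4 - 14*x^3 + 29*x^2 + 176*x - 192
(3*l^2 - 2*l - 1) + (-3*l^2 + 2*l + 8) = 7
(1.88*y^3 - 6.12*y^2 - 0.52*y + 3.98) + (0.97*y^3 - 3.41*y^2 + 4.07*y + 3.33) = 2.85*y^3 - 9.53*y^2 + 3.55*y + 7.31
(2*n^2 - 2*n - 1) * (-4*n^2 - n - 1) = -8*n^4 + 6*n^3 + 4*n^2 + 3*n + 1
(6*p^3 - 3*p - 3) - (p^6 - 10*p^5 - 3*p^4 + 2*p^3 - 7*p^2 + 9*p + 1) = -p^6 + 10*p^5 + 3*p^4 + 4*p^3 + 7*p^2 - 12*p - 4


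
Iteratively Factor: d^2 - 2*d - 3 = (d - 3)*(d + 1)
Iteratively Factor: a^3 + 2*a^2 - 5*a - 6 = (a + 1)*(a^2 + a - 6) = (a - 2)*(a + 1)*(a + 3)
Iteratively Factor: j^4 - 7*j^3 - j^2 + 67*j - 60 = (j - 4)*(j^3 - 3*j^2 - 13*j + 15) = (j - 4)*(j + 3)*(j^2 - 6*j + 5) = (j - 5)*(j - 4)*(j + 3)*(j - 1)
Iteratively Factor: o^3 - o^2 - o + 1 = (o - 1)*(o^2 - 1) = (o - 1)^2*(o + 1)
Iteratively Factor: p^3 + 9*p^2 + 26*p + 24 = (p + 2)*(p^2 + 7*p + 12) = (p + 2)*(p + 3)*(p + 4)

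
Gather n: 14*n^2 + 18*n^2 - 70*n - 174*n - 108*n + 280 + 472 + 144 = 32*n^2 - 352*n + 896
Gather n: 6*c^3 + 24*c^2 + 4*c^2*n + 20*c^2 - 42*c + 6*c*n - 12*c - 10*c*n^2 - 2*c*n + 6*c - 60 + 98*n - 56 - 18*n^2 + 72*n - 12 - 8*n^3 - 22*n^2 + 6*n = 6*c^3 + 44*c^2 - 48*c - 8*n^3 + n^2*(-10*c - 40) + n*(4*c^2 + 4*c + 176) - 128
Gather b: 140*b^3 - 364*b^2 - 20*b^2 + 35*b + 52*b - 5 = 140*b^3 - 384*b^2 + 87*b - 5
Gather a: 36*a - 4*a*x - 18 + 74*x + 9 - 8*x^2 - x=a*(36 - 4*x) - 8*x^2 + 73*x - 9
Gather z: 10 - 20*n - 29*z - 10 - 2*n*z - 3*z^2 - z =-20*n - 3*z^2 + z*(-2*n - 30)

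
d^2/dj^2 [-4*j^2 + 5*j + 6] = -8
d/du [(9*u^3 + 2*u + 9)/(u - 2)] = (18*u^3 - 54*u^2 - 13)/(u^2 - 4*u + 4)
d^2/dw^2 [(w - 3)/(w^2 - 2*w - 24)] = 2*((5 - 3*w)*(-w^2 + 2*w + 24) - 4*(w - 3)*(w - 1)^2)/(-w^2 + 2*w + 24)^3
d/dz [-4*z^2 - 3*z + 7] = -8*z - 3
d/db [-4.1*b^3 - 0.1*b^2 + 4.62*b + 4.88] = -12.3*b^2 - 0.2*b + 4.62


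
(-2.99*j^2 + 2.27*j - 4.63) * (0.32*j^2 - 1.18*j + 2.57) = -0.9568*j^4 + 4.2546*j^3 - 11.8445*j^2 + 11.2973*j - 11.8991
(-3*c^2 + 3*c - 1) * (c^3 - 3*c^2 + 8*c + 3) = -3*c^5 + 12*c^4 - 34*c^3 + 18*c^2 + c - 3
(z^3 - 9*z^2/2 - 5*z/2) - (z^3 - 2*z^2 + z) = -5*z^2/2 - 7*z/2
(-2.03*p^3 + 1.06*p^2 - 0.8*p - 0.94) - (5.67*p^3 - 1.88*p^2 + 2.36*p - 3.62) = -7.7*p^3 + 2.94*p^2 - 3.16*p + 2.68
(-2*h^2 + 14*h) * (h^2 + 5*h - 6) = -2*h^4 + 4*h^3 + 82*h^2 - 84*h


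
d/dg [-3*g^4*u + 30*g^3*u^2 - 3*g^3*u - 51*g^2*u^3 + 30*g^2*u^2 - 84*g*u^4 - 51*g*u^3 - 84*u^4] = 3*u*(-4*g^3 + 30*g^2*u - 3*g^2 - 34*g*u^2 + 20*g*u - 28*u^3 - 17*u^2)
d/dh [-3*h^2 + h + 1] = 1 - 6*h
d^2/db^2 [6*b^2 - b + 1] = 12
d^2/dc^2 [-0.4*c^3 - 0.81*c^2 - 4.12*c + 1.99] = -2.4*c - 1.62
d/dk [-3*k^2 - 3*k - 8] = -6*k - 3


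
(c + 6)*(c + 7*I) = c^2 + 6*c + 7*I*c + 42*I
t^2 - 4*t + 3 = (t - 3)*(t - 1)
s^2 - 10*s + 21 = (s - 7)*(s - 3)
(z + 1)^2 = z^2 + 2*z + 1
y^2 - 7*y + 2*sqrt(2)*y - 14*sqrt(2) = (y - 7)*(y + 2*sqrt(2))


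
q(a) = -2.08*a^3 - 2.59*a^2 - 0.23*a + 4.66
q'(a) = -6.24*a^2 - 5.18*a - 0.23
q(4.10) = -183.18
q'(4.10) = -126.36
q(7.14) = -886.13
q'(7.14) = -355.33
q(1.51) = -8.75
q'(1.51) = -22.28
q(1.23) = -3.41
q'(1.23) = -16.04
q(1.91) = -19.72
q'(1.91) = -32.89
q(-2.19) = 14.59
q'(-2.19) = -18.81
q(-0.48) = 4.40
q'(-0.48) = 0.82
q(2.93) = -70.57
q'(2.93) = -68.98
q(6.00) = -539.24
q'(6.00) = -255.95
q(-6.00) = 362.08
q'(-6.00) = -193.79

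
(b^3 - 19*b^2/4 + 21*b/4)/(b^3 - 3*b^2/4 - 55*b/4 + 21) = b/(b + 4)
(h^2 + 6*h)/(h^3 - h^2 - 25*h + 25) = h*(h + 6)/(h^3 - h^2 - 25*h + 25)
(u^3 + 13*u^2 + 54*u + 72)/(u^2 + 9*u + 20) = (u^2 + 9*u + 18)/(u + 5)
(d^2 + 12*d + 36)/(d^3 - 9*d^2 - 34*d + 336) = (d + 6)/(d^2 - 15*d + 56)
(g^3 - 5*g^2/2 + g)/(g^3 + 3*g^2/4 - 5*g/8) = 4*(g - 2)/(4*g + 5)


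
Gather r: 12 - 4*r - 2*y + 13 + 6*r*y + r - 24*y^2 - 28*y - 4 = r*(6*y - 3) - 24*y^2 - 30*y + 21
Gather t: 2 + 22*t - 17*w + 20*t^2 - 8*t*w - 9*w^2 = 20*t^2 + t*(22 - 8*w) - 9*w^2 - 17*w + 2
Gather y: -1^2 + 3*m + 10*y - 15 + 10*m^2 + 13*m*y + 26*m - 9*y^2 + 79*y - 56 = 10*m^2 + 29*m - 9*y^2 + y*(13*m + 89) - 72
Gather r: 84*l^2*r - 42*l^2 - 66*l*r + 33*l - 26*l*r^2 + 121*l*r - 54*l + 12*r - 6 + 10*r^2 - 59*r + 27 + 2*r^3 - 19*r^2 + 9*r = -42*l^2 - 21*l + 2*r^3 + r^2*(-26*l - 9) + r*(84*l^2 + 55*l - 38) + 21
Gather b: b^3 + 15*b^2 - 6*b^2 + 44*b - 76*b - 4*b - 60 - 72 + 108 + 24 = b^3 + 9*b^2 - 36*b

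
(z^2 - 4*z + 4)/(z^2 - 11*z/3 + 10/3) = 3*(z - 2)/(3*z - 5)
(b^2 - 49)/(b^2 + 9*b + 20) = (b^2 - 49)/(b^2 + 9*b + 20)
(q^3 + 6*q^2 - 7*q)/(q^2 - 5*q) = (q^2 + 6*q - 7)/(q - 5)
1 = 1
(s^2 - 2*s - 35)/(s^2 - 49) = (s + 5)/(s + 7)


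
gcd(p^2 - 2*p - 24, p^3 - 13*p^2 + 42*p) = p - 6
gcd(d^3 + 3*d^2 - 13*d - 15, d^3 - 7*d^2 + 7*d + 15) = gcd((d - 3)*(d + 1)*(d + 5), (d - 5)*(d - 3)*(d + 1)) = d^2 - 2*d - 3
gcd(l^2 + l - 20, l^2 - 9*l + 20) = l - 4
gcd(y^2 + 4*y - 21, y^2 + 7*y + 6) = 1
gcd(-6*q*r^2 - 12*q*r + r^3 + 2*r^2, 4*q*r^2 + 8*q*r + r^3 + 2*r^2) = r^2 + 2*r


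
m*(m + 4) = m^2 + 4*m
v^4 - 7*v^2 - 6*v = v*(v - 3)*(v + 1)*(v + 2)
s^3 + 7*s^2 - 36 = (s - 2)*(s + 3)*(s + 6)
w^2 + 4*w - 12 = (w - 2)*(w + 6)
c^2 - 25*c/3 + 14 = (c - 6)*(c - 7/3)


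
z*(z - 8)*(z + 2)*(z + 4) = z^4 - 2*z^3 - 40*z^2 - 64*z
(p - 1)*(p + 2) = p^2 + p - 2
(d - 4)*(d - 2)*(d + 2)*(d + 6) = d^4 + 2*d^3 - 28*d^2 - 8*d + 96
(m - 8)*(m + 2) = m^2 - 6*m - 16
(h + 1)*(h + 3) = h^2 + 4*h + 3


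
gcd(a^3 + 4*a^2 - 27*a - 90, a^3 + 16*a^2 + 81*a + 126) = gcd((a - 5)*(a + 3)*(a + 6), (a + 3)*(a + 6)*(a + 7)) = a^2 + 9*a + 18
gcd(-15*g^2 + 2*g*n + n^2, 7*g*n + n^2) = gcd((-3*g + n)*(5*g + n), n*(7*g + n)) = 1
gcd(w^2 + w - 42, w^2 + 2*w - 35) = w + 7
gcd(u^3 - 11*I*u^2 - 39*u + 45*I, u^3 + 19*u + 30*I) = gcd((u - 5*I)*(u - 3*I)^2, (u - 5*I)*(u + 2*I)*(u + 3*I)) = u - 5*I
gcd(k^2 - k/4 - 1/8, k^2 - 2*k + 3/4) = k - 1/2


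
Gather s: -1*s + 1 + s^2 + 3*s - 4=s^2 + 2*s - 3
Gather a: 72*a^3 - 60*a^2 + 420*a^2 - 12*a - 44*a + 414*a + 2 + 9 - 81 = 72*a^3 + 360*a^2 + 358*a - 70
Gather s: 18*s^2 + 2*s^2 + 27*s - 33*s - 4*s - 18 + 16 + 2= 20*s^2 - 10*s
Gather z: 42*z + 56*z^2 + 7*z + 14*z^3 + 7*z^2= 14*z^3 + 63*z^2 + 49*z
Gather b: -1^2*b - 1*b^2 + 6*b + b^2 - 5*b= 0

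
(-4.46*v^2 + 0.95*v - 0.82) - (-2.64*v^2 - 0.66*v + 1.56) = -1.82*v^2 + 1.61*v - 2.38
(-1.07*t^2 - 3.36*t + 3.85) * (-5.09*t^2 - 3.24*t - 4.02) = 5.4463*t^4 + 20.5692*t^3 - 4.4087*t^2 + 1.0332*t - 15.477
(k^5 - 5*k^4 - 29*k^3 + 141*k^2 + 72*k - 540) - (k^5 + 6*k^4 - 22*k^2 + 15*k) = -11*k^4 - 29*k^3 + 163*k^2 + 57*k - 540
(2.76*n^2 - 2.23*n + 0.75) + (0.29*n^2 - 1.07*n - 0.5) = 3.05*n^2 - 3.3*n + 0.25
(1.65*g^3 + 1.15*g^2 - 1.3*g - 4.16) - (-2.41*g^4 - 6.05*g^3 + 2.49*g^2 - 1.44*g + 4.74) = 2.41*g^4 + 7.7*g^3 - 1.34*g^2 + 0.14*g - 8.9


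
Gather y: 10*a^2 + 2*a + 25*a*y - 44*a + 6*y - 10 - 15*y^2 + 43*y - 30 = 10*a^2 - 42*a - 15*y^2 + y*(25*a + 49) - 40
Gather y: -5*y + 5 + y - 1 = 4 - 4*y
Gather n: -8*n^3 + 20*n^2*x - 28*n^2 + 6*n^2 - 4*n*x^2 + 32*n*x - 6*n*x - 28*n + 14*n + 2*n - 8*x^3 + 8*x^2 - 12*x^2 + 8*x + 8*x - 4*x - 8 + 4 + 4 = -8*n^3 + n^2*(20*x - 22) + n*(-4*x^2 + 26*x - 12) - 8*x^3 - 4*x^2 + 12*x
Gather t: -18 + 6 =-12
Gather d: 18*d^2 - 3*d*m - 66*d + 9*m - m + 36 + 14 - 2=18*d^2 + d*(-3*m - 66) + 8*m + 48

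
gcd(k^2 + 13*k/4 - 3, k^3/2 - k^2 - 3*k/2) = 1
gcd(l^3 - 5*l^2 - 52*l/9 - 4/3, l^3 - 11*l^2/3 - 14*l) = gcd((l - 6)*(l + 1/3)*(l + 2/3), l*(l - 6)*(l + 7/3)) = l - 6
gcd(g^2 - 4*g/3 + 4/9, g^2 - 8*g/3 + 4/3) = g - 2/3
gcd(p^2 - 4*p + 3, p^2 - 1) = p - 1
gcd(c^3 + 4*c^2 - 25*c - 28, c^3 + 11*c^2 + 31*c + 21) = c^2 + 8*c + 7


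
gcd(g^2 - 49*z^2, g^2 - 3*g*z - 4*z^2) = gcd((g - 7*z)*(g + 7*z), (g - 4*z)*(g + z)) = 1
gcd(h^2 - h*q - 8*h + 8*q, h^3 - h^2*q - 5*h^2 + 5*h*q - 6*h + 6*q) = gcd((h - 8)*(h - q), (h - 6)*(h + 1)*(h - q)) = -h + q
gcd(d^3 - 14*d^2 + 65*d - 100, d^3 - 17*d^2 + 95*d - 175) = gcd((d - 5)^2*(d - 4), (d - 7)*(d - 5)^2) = d^2 - 10*d + 25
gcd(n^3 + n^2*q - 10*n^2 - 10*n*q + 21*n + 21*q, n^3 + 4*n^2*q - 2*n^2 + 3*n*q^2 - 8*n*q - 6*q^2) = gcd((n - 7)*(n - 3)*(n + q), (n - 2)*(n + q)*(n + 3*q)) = n + q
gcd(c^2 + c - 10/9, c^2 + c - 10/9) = c^2 + c - 10/9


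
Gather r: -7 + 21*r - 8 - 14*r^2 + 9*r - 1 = -14*r^2 + 30*r - 16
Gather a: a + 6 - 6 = a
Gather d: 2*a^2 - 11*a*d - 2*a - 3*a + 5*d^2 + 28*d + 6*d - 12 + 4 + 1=2*a^2 - 5*a + 5*d^2 + d*(34 - 11*a) - 7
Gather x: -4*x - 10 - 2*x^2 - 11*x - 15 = -2*x^2 - 15*x - 25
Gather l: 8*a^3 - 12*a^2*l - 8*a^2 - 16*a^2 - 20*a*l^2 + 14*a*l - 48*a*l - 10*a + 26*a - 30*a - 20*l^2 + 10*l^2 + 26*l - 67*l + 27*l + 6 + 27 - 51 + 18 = 8*a^3 - 24*a^2 - 14*a + l^2*(-20*a - 10) + l*(-12*a^2 - 34*a - 14)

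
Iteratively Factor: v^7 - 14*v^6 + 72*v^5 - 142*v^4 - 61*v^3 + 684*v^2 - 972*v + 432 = (v - 3)*(v^6 - 11*v^5 + 39*v^4 - 25*v^3 - 136*v^2 + 276*v - 144) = (v - 3)*(v - 1)*(v^5 - 10*v^4 + 29*v^3 + 4*v^2 - 132*v + 144) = (v - 4)*(v - 3)*(v - 1)*(v^4 - 6*v^3 + 5*v^2 + 24*v - 36) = (v - 4)*(v - 3)^2*(v - 1)*(v^3 - 3*v^2 - 4*v + 12) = (v - 4)*(v - 3)^2*(v - 1)*(v + 2)*(v^2 - 5*v + 6) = (v - 4)*(v - 3)^3*(v - 1)*(v + 2)*(v - 2)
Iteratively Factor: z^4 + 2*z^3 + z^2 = (z)*(z^3 + 2*z^2 + z) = z*(z + 1)*(z^2 + z) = z*(z + 1)^2*(z)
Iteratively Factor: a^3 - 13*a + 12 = (a - 1)*(a^2 + a - 12) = (a - 1)*(a + 4)*(a - 3)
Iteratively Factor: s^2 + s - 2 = (s - 1)*(s + 2)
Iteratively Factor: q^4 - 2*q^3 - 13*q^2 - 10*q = (q - 5)*(q^3 + 3*q^2 + 2*q) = q*(q - 5)*(q^2 + 3*q + 2) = q*(q - 5)*(q + 2)*(q + 1)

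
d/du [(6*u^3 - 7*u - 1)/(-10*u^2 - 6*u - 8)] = (-30*u^4 - 36*u^3 - 107*u^2 - 10*u + 25)/(2*(25*u^4 + 30*u^3 + 49*u^2 + 24*u + 16))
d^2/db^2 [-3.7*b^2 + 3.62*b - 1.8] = -7.40000000000000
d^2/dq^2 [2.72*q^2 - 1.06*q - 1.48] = 5.44000000000000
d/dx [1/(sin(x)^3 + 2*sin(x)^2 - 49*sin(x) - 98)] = (-3*sin(x)^2 - 4*sin(x) + 49)*cos(x)/(sin(x)^3 + 2*sin(x)^2 - 49*sin(x) - 98)^2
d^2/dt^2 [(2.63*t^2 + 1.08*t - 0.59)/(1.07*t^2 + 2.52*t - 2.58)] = (-11.71008*t^3 + 39.509322*t^2 + 8.34343200000002*t + 38.30514)/(1.225043*t^6 + 8.655444*t^5 + 11.523258*t^4 - 25.737264*t^3 - 27.785052*t^2 + 50.322384*t - 17.173512)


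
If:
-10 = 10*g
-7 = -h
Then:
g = -1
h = 7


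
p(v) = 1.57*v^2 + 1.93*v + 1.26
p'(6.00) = 20.77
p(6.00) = 69.36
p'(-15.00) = -45.17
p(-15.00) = 325.56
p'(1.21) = 5.73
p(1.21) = 5.89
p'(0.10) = 2.24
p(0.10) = 1.47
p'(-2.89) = -7.14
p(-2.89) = 8.80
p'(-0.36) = 0.80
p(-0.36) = 0.77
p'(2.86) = 10.91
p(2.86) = 19.62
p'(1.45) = 6.48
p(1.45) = 7.36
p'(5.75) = 19.98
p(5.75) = 64.27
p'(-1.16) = -1.71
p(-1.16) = 1.13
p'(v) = 3.14*v + 1.93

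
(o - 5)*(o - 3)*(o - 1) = o^3 - 9*o^2 + 23*o - 15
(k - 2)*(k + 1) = k^2 - k - 2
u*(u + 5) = u^2 + 5*u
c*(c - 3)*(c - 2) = c^3 - 5*c^2 + 6*c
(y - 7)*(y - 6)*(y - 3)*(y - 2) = y^4 - 18*y^3 + 113*y^2 - 288*y + 252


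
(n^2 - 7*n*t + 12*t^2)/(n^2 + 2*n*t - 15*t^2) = (n - 4*t)/(n + 5*t)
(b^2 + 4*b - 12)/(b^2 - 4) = (b + 6)/(b + 2)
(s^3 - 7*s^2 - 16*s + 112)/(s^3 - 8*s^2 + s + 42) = (s^2 - 16)/(s^2 - s - 6)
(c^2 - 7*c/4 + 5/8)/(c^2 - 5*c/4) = (c - 1/2)/c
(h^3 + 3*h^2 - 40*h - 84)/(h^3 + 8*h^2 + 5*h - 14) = (h - 6)/(h - 1)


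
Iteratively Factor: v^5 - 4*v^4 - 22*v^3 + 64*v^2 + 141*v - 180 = (v + 3)*(v^4 - 7*v^3 - v^2 + 67*v - 60) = (v - 5)*(v + 3)*(v^3 - 2*v^2 - 11*v + 12) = (v - 5)*(v - 4)*(v + 3)*(v^2 + 2*v - 3) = (v - 5)*(v - 4)*(v - 1)*(v + 3)*(v + 3)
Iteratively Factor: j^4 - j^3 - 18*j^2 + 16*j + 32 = (j - 4)*(j^3 + 3*j^2 - 6*j - 8) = (j - 4)*(j + 4)*(j^2 - j - 2) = (j - 4)*(j - 2)*(j + 4)*(j + 1)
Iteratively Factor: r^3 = (r)*(r^2) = r^2*(r)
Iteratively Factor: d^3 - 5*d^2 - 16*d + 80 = (d - 4)*(d^2 - d - 20) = (d - 5)*(d - 4)*(d + 4)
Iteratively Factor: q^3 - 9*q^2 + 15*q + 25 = (q - 5)*(q^2 - 4*q - 5) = (q - 5)^2*(q + 1)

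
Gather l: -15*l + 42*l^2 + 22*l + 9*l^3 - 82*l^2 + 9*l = 9*l^3 - 40*l^2 + 16*l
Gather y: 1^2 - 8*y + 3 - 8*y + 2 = 6 - 16*y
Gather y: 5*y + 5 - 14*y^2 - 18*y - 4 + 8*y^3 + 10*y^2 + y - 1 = 8*y^3 - 4*y^2 - 12*y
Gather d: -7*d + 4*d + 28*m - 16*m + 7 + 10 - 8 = -3*d + 12*m + 9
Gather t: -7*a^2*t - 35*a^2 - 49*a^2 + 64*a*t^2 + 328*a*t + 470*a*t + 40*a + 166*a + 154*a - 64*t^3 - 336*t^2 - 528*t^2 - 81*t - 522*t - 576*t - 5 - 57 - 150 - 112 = -84*a^2 + 360*a - 64*t^3 + t^2*(64*a - 864) + t*(-7*a^2 + 798*a - 1179) - 324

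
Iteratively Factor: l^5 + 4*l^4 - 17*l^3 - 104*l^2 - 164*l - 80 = (l + 1)*(l^4 + 3*l^3 - 20*l^2 - 84*l - 80) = (l - 5)*(l + 1)*(l^3 + 8*l^2 + 20*l + 16) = (l - 5)*(l + 1)*(l + 4)*(l^2 + 4*l + 4) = (l - 5)*(l + 1)*(l + 2)*(l + 4)*(l + 2)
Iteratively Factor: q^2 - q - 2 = (q + 1)*(q - 2)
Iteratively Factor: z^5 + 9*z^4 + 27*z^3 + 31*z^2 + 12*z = (z + 4)*(z^4 + 5*z^3 + 7*z^2 + 3*z) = (z + 1)*(z + 4)*(z^3 + 4*z^2 + 3*z) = (z + 1)^2*(z + 4)*(z^2 + 3*z) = z*(z + 1)^2*(z + 4)*(z + 3)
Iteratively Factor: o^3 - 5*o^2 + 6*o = (o - 2)*(o^2 - 3*o) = (o - 3)*(o - 2)*(o)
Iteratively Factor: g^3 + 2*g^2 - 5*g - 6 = (g - 2)*(g^2 + 4*g + 3) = (g - 2)*(g + 1)*(g + 3)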